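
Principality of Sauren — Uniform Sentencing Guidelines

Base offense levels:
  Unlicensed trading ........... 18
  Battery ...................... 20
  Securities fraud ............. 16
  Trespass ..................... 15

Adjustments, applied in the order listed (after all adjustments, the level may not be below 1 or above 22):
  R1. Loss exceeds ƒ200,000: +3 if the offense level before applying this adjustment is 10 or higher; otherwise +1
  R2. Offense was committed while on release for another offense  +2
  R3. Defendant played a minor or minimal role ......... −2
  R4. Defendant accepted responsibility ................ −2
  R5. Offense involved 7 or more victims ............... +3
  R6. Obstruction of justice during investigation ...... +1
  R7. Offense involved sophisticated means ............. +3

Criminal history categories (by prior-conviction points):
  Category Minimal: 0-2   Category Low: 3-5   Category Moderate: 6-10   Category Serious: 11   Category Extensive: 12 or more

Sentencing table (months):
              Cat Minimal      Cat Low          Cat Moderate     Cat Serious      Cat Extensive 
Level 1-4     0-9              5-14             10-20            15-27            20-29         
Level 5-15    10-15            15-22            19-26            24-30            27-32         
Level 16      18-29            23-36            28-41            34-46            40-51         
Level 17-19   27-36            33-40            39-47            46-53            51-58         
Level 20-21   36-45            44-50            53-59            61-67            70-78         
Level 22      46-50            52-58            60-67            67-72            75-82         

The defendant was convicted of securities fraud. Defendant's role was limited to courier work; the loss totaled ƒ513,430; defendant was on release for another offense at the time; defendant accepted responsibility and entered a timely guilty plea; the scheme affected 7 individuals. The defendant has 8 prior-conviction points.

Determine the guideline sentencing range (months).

53-59 months

Base offense level for securities fraud: 16.
R1 applies (level before this adjustment is 16 ≥ 10, so +3): 16 + 3 = 19.
R2 applies: 19 + 2 = 21.
R3 applies: 21 − 2 = 19.
R4 applies: 19 − 2 = 17.
R5 applies: 17 + 3 = 20.
R7 does not apply.
Final offense level: 20.
Criminal history: 8 prior points → Category Moderate (6-10).
Level 20 falls in the 20-21 band.
Grid: Level 20-21 × Category Moderate = 53-59 months.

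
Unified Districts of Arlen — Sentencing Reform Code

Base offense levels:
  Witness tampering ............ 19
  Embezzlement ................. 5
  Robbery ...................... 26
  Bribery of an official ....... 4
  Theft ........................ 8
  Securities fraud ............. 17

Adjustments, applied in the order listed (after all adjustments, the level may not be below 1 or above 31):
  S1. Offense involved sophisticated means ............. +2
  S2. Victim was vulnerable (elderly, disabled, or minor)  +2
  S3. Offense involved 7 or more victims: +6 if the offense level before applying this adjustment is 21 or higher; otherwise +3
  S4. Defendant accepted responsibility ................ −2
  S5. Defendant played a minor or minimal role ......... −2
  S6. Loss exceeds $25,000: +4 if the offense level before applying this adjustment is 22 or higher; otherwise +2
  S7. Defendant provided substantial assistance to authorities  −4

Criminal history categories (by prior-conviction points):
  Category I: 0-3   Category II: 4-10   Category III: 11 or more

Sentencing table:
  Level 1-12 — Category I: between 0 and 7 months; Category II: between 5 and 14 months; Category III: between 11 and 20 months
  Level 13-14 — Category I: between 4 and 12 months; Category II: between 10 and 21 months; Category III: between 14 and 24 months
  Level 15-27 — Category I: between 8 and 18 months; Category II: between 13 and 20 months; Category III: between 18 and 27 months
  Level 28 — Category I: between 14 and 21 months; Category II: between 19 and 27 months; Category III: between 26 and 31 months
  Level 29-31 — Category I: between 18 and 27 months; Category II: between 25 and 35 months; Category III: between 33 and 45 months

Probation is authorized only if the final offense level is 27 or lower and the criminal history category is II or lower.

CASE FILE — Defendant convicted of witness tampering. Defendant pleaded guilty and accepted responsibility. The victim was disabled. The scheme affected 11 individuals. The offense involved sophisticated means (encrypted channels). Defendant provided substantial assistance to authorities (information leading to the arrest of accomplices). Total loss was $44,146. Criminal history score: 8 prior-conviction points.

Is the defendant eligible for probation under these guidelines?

Yes

Base offense level for witness tampering: 19.
S1 applies: 19 + 2 = 21.
S2 applies: 21 + 2 = 23.
S3 applies (level before this adjustment is 23 ≥ 21, so +6): 23 + 6 = 29.
S4 applies: 29 − 2 = 27.
S6 applies (level before this adjustment is 27 ≥ 22, so +4): 27 + 4 = 31.
S7 applies: 31 − 4 = 27.
Final offense level: 27.
Criminal history: 8 prior points → Category II (4-10).
Level 27 falls in the 15-27 band.
Grid: Level 15-27 × Category II = 13-20 months.
Probation check: level 27 ≤ 27 and category II ≤ II → eligible.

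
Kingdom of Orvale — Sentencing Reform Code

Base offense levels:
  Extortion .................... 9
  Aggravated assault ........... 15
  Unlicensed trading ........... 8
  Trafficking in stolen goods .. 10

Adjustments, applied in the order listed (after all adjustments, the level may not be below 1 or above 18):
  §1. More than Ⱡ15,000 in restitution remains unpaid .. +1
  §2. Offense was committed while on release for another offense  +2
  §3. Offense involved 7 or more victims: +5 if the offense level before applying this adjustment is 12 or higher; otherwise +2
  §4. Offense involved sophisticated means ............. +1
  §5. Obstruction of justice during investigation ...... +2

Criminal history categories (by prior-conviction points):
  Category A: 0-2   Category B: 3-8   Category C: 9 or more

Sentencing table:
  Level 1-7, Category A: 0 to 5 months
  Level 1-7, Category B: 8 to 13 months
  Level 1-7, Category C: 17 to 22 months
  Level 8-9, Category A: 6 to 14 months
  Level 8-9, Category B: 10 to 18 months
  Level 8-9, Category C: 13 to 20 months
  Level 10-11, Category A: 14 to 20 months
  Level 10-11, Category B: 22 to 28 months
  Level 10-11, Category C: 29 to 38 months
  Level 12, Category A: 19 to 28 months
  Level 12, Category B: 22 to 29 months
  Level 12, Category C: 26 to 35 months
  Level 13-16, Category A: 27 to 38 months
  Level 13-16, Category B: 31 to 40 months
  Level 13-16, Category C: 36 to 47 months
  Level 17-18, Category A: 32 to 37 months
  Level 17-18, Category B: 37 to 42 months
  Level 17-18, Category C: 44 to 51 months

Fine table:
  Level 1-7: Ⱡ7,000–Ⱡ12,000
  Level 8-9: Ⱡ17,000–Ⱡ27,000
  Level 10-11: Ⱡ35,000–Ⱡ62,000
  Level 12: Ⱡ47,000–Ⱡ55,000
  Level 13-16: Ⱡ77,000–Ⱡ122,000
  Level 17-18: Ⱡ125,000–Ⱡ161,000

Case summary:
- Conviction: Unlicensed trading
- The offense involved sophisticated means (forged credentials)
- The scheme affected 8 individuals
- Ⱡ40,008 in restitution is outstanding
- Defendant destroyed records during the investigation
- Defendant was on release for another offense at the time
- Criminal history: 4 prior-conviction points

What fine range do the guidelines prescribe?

Base offense level for unlicensed trading: 8.
§1 applies: 8 + 1 = 9.
§2 applies: 9 + 2 = 11.
§3 applies (level before this adjustment is 11 < 12, so +2): 11 + 2 = 13.
§4 applies: 13 + 1 = 14.
§5 applies: 14 + 2 = 16.
Final offense level: 16.
Level 16 falls in the 13-16 band.
Fine table: Level 13-16 → Ⱡ77,000–Ⱡ122,000.

Ⱡ77,000–Ⱡ122,000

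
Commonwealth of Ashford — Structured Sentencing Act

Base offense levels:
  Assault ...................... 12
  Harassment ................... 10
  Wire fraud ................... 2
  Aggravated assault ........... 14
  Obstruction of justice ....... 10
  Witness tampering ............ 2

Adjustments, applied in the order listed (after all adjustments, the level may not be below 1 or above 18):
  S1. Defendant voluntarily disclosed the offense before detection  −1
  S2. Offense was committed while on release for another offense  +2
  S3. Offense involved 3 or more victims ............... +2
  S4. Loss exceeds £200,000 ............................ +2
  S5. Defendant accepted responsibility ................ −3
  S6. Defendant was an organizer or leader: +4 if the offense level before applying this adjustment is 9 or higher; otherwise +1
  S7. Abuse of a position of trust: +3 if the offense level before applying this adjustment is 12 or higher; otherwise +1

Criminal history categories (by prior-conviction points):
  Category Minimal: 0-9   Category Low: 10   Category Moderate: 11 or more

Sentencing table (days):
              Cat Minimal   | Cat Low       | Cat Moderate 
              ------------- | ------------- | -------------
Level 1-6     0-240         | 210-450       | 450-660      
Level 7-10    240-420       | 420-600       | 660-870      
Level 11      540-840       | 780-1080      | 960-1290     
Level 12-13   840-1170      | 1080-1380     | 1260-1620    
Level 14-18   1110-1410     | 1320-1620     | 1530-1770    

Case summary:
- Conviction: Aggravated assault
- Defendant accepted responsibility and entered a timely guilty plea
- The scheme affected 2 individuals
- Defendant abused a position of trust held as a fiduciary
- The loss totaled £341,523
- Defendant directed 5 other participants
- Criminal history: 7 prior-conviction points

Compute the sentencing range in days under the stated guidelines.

1110-1410 days

Base offense level for aggravated assault: 14.
S2 does not apply.
S4 applies: 14 + 2 = 16.
S5 applies: 16 − 3 = 13.
S6 applies (level before this adjustment is 13 ≥ 9, so +4): 13 + 4 = 17.
S7 applies (level before this adjustment is 17 ≥ 12, so +3): 17 + 3 = 20.
Level 20 exceeds the maximum of 18; capped at 18.
Final offense level: 18.
Criminal history: 7 prior points → Category Minimal (0-9).
Level 18 falls in the 14-18 band.
Grid: Level 14-18 × Category Minimal = 1110-1410 days.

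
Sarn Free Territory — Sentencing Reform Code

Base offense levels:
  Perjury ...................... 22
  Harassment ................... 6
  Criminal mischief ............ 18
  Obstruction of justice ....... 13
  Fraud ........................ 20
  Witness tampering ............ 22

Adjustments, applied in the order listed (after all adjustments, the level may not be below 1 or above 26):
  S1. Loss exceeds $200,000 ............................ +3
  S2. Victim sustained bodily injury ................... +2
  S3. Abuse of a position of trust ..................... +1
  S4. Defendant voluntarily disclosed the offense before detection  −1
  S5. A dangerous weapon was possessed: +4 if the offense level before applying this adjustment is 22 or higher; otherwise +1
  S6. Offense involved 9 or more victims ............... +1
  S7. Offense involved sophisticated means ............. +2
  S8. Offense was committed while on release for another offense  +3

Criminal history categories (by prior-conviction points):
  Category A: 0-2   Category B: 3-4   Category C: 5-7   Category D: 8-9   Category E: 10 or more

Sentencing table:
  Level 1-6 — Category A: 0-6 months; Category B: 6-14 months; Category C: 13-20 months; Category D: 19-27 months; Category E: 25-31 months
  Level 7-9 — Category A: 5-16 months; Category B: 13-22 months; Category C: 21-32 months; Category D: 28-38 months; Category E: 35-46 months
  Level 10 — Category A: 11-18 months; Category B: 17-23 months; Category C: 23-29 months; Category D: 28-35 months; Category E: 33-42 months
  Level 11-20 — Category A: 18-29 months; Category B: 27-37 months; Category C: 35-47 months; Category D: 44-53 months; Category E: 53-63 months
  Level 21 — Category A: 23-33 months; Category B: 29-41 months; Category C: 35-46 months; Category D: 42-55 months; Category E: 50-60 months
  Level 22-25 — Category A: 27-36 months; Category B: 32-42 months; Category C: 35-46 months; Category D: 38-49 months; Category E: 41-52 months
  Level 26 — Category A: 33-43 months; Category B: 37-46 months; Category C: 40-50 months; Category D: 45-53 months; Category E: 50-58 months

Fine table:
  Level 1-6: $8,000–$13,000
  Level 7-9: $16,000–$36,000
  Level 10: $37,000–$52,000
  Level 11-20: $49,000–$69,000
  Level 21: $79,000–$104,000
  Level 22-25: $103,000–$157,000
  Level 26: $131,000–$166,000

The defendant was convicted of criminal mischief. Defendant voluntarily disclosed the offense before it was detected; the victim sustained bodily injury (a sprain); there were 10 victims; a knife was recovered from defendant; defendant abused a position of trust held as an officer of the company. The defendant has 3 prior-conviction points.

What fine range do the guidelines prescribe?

$103,000–$157,000

Base offense level for criminal mischief: 18.
S2 applies: 18 + 2 = 20.
S3 applies: 20 + 1 = 21.
S4 applies: 21 − 1 = 20.
S5 applies (level before this adjustment is 20 < 22, so +1): 20 + 1 = 21.
S6 applies: 21 + 1 = 22.
S7 does not apply.
S8 does not apply.
Final offense level: 22.
Level 22 falls in the 22-25 band.
Fine table: Level 22-25 → $103,000–$157,000.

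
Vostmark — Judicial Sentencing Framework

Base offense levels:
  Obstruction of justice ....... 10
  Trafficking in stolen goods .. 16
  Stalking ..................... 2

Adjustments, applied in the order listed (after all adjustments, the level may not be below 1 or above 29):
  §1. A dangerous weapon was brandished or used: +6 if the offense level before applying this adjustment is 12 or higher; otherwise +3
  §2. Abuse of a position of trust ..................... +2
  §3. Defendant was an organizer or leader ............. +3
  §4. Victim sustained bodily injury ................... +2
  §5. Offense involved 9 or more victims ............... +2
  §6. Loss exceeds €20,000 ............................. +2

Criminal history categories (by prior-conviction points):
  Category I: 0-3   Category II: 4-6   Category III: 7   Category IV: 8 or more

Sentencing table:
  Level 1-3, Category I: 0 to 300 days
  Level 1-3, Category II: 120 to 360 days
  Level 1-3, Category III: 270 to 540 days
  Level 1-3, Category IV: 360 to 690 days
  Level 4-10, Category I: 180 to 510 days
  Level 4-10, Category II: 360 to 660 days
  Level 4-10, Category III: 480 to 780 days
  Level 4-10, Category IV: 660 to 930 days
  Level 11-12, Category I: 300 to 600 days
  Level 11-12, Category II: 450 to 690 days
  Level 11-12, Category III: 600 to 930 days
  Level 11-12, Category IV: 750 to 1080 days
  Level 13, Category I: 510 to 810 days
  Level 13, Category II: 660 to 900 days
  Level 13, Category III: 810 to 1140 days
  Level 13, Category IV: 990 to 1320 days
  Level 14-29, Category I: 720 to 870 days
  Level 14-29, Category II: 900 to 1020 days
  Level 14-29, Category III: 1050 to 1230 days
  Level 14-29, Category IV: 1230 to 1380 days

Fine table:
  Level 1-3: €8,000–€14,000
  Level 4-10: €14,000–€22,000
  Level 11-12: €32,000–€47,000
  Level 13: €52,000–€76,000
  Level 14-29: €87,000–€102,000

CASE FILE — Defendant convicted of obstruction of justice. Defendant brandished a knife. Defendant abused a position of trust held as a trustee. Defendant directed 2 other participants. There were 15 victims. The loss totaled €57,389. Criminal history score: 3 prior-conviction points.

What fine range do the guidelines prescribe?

€87,000–€102,000

Base offense level for obstruction of justice: 10.
§1 applies (level before this adjustment is 10 < 12, so +3): 10 + 3 = 13.
§2 applies: 13 + 2 = 15.
§3 applies: 15 + 3 = 18.
§4 does not apply.
§5 applies: 18 + 2 = 20.
§6 applies: 20 + 2 = 22.
Final offense level: 22.
Level 22 falls in the 14-29 band.
Fine table: Level 14-29 → €87,000–€102,000.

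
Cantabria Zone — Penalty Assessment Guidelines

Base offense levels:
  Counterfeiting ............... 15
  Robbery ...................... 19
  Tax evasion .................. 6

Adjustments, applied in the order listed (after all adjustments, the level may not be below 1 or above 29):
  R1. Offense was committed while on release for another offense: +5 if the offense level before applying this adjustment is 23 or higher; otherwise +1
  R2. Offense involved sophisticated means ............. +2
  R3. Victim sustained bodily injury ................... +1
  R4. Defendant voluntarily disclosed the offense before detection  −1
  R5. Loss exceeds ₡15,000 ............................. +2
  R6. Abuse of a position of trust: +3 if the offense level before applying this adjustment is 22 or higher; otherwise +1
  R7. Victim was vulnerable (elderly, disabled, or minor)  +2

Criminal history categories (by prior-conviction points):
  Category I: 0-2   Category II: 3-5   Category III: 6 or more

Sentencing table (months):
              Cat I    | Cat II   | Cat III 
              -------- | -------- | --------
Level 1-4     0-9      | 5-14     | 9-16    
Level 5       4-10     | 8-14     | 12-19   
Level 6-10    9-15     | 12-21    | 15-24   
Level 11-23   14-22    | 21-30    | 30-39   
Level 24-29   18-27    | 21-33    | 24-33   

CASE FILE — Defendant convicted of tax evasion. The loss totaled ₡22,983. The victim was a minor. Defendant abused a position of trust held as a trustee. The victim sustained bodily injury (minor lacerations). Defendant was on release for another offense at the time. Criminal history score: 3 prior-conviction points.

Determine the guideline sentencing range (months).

Base offense level for tax evasion: 6.
R1 applies (level before this adjustment is 6 < 23, so +1): 6 + 1 = 7.
R2 does not apply.
R3 applies: 7 + 1 = 8.
R5 applies: 8 + 2 = 10.
R6 applies (level before this adjustment is 10 < 22, so +1): 10 + 1 = 11.
R7 applies: 11 + 2 = 13.
Final offense level: 13.
Criminal history: 3 prior points → Category II (3-5).
Level 13 falls in the 11-23 band.
Grid: Level 11-23 × Category II = 21-30 months.

21-30 months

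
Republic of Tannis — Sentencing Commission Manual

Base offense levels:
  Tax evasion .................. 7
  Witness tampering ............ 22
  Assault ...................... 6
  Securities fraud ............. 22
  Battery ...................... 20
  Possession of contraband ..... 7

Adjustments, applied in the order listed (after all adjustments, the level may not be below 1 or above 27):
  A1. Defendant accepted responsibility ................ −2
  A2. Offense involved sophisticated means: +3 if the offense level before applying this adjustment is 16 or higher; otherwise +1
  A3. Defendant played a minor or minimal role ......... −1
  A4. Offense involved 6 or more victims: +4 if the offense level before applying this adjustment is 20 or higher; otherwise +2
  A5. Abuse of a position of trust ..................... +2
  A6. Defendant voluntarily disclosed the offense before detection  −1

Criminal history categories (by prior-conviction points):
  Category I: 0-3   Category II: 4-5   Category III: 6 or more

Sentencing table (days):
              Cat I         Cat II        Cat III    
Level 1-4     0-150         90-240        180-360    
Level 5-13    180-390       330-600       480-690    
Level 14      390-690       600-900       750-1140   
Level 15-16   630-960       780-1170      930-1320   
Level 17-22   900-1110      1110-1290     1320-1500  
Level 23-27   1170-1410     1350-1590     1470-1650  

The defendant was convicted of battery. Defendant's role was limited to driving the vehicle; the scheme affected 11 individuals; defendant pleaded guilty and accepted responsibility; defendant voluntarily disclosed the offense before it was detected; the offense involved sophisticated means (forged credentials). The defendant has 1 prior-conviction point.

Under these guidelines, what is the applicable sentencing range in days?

Base offense level for battery: 20.
A1 applies: 20 − 2 = 18.
A2 applies (level before this adjustment is 18 ≥ 16, so +3): 18 + 3 = 21.
A3 applies: 21 − 1 = 20.
A4 applies (level before this adjustment is 20 ≥ 20, so +4): 20 + 4 = 24.
A5 does not apply.
A6 applies: 24 − 1 = 23.
Final offense level: 23.
Criminal history: 1 prior point → Category I (0-3).
Level 23 falls in the 23-27 band.
Grid: Level 23-27 × Category I = 1170-1410 days.

1170-1410 days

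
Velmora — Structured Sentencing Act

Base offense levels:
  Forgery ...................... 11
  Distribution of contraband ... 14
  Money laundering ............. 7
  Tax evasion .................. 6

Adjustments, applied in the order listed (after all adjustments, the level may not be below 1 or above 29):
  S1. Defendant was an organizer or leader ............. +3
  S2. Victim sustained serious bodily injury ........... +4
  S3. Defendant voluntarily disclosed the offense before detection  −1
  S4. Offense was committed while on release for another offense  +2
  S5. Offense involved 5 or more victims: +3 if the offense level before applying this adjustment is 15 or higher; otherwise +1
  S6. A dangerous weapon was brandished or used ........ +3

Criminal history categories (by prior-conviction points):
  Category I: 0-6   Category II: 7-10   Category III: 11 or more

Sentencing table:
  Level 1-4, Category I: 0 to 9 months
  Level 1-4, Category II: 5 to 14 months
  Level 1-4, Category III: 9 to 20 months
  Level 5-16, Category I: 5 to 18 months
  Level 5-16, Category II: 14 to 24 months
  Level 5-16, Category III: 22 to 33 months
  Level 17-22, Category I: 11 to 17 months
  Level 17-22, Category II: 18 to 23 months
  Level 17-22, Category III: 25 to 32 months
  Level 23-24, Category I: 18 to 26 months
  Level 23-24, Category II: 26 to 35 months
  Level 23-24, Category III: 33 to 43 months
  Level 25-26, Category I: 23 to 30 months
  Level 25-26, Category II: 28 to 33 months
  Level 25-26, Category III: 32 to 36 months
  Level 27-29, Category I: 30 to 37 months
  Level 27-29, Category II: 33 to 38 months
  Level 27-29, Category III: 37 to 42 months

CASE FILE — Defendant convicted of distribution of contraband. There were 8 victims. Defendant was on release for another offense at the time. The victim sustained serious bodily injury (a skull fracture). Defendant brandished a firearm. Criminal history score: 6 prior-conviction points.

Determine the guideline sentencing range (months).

Base offense level for distribution of contraband: 14.
S2 applies: 14 + 4 = 18.
S3 does not apply.
S4 applies: 18 + 2 = 20.
S5 applies (level before this adjustment is 20 ≥ 15, so +3): 20 + 3 = 23.
S6 applies: 23 + 3 = 26.
Final offense level: 26.
Criminal history: 6 prior points → Category I (0-6).
Level 26 falls in the 25-26 band.
Grid: Level 25-26 × Category I = 23-30 months.

23-30 months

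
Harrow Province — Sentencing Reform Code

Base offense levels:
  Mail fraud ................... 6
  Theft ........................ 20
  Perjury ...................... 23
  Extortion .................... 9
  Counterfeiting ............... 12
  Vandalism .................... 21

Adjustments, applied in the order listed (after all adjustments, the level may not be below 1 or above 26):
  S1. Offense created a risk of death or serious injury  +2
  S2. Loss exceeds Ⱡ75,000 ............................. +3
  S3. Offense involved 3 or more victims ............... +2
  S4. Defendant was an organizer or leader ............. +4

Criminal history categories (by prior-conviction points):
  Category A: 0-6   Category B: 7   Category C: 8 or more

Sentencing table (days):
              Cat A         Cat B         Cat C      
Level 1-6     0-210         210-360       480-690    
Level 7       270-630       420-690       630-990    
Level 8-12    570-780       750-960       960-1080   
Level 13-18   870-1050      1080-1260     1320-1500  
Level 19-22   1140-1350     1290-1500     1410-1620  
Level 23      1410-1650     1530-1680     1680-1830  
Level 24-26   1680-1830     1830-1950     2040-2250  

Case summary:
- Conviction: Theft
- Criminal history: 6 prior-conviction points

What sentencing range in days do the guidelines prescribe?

Base offense level for theft: 20.
Final offense level: 20.
Criminal history: 6 prior points → Category A (0-6).
Level 20 falls in the 19-22 band.
Grid: Level 19-22 × Category A = 1140-1350 days.

1140-1350 days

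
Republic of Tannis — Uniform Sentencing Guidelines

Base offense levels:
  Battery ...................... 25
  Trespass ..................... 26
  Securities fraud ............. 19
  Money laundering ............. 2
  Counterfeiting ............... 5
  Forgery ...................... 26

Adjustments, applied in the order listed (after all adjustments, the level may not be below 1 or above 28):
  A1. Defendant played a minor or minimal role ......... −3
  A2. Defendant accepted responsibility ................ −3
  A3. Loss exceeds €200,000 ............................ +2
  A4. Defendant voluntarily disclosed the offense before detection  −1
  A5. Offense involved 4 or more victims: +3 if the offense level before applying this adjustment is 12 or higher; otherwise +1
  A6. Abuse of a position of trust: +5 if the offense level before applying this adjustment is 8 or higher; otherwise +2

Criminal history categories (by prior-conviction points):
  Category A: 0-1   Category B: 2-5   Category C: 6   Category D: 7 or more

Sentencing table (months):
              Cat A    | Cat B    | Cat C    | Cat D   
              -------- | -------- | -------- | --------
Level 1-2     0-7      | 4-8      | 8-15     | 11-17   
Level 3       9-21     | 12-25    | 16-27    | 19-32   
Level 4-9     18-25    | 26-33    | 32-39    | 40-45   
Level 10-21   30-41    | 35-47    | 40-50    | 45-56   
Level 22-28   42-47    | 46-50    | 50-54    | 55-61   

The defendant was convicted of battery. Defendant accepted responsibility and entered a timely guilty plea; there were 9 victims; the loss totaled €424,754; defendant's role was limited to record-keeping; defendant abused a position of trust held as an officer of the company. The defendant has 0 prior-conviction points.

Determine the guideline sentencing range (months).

42-47 months

Base offense level for battery: 25.
A1 applies: 25 − 3 = 22.
A2 applies: 22 − 3 = 19.
A3 applies: 19 + 2 = 21.
A4 does not apply.
A5 applies (level before this adjustment is 21 ≥ 12, so +3): 21 + 3 = 24.
A6 applies (level before this adjustment is 24 ≥ 8, so +5): 24 + 5 = 29.
Level 29 exceeds the maximum of 28; capped at 28.
Final offense level: 28.
Criminal history: 0 prior points → Category A (0-1).
Level 28 falls in the 22-28 band.
Grid: Level 22-28 × Category A = 42-47 months.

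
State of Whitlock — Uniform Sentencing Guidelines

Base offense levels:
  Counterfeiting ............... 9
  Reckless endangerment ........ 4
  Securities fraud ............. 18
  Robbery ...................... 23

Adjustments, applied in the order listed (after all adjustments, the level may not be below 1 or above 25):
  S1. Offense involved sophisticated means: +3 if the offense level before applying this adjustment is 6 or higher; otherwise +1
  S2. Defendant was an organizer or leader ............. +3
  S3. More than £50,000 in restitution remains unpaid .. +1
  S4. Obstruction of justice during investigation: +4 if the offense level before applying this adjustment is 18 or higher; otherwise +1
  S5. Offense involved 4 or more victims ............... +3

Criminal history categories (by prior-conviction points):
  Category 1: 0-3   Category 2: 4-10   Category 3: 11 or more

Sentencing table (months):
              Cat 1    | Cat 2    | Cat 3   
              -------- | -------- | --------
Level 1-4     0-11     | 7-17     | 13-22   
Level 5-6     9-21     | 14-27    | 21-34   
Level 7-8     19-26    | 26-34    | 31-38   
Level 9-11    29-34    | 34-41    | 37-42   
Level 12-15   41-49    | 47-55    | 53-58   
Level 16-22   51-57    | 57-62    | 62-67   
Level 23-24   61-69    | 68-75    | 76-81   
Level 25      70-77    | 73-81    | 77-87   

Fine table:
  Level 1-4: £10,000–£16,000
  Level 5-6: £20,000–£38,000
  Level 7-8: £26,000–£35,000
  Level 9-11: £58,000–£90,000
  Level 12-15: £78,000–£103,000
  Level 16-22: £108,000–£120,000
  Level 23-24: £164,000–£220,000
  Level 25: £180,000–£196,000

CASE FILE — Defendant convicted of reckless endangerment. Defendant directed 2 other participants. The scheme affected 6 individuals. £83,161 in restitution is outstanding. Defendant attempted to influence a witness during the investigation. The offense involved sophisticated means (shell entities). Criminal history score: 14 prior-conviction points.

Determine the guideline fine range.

Base offense level for reckless endangerment: 4.
S1 applies (level before this adjustment is 4 < 6, so +1): 4 + 1 = 5.
S2 applies: 5 + 3 = 8.
S3 applies: 8 + 1 = 9.
S4 applies (level before this adjustment is 9 < 18, so +1): 9 + 1 = 10.
S5 applies: 10 + 3 = 13.
Final offense level: 13.
Level 13 falls in the 12-15 band.
Fine table: Level 12-15 → £78,000–£103,000.

£78,000–£103,000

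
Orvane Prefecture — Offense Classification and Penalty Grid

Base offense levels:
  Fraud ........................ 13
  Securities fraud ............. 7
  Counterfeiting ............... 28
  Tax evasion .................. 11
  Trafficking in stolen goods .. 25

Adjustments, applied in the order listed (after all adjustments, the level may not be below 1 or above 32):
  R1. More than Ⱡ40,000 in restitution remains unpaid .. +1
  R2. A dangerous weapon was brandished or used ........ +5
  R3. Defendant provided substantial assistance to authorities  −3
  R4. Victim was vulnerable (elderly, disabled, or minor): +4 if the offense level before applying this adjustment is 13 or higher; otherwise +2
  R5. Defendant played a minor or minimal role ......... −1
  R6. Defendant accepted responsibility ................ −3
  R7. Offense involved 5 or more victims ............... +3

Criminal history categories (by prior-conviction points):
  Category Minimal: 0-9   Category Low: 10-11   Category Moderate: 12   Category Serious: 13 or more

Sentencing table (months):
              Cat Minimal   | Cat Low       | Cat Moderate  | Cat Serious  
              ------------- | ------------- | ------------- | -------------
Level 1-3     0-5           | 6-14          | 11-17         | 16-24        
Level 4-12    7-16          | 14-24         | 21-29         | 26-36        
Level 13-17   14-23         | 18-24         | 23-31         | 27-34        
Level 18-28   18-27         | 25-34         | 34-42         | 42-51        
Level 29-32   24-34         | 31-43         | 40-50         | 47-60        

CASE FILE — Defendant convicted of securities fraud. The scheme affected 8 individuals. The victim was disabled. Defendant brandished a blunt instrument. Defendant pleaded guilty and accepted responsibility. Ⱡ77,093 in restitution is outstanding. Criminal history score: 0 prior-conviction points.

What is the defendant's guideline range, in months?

14-23 months

Base offense level for securities fraud: 7.
R1 applies: 7 + 1 = 8.
R2 applies: 8 + 5 = 13.
R3 does not apply.
R4 applies (level before this adjustment is 13 ≥ 13, so +4): 13 + 4 = 17.
R6 applies: 17 − 3 = 14.
R7 applies: 14 + 3 = 17.
Final offense level: 17.
Criminal history: 0 prior points → Category Minimal (0-9).
Level 17 falls in the 13-17 band.
Grid: Level 13-17 × Category Minimal = 14-23 months.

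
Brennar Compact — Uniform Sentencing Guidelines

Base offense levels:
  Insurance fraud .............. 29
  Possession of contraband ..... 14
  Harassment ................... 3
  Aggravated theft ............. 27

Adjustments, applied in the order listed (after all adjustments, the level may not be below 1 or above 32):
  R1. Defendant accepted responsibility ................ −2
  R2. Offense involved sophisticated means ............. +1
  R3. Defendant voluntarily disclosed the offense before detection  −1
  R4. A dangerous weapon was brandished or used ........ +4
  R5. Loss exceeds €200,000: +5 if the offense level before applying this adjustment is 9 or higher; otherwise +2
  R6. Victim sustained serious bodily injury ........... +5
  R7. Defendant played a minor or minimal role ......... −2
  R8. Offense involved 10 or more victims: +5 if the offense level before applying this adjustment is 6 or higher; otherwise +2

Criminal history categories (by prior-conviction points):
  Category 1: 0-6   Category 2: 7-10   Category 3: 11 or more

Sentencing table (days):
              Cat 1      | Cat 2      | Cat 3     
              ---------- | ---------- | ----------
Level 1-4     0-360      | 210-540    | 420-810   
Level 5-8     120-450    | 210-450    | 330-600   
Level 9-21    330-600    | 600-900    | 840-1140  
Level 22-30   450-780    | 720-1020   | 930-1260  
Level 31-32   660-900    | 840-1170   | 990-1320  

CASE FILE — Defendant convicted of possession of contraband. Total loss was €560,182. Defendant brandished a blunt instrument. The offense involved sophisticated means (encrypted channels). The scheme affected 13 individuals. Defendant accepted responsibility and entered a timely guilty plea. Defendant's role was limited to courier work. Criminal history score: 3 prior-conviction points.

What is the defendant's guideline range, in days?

450-780 days

Base offense level for possession of contraband: 14.
R1 applies: 14 − 2 = 12.
R2 applies: 12 + 1 = 13.
R4 applies: 13 + 4 = 17.
R5 applies (level before this adjustment is 17 ≥ 9, so +5): 17 + 5 = 22.
R6 does not apply.
R7 applies: 22 − 2 = 20.
R8 applies (level before this adjustment is 20 ≥ 6, so +5): 20 + 5 = 25.
Final offense level: 25.
Criminal history: 3 prior points → Category 1 (0-6).
Level 25 falls in the 22-30 band.
Grid: Level 22-30 × Category 1 = 450-780 days.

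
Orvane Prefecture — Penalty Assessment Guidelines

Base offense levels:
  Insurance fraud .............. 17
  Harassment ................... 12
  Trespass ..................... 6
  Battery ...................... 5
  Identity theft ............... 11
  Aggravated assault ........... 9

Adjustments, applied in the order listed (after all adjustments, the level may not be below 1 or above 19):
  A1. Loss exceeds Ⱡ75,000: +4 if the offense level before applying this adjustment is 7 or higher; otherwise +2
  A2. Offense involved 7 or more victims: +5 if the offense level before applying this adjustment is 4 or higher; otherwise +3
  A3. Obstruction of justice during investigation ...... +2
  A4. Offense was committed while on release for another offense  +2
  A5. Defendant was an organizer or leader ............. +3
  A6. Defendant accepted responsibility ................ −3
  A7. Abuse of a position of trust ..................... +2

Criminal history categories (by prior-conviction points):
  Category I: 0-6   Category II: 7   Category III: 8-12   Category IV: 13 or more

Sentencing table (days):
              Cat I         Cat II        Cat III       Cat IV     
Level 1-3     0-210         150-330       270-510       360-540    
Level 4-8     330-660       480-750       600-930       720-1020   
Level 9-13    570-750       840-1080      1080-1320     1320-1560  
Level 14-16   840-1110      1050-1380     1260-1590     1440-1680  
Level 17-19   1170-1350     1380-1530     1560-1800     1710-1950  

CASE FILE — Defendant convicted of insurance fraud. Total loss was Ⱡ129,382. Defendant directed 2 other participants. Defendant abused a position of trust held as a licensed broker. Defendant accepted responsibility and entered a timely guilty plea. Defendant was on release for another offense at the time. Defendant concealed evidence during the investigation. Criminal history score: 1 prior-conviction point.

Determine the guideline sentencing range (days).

Base offense level for insurance fraud: 17.
A1 applies (level before this adjustment is 17 ≥ 7, so +4): 17 + 4 = 21.
A2 does not apply.
A3 applies: 21 + 2 = 23.
A4 applies: 23 + 2 = 25.
A5 applies: 25 + 3 = 28.
A6 applies: 28 − 3 = 25.
A7 applies: 25 + 2 = 27.
Level 27 exceeds the maximum of 19; capped at 19.
Final offense level: 19.
Criminal history: 1 prior point → Category I (0-6).
Level 19 falls in the 17-19 band.
Grid: Level 17-19 × Category I = 1170-1350 days.

1170-1350 days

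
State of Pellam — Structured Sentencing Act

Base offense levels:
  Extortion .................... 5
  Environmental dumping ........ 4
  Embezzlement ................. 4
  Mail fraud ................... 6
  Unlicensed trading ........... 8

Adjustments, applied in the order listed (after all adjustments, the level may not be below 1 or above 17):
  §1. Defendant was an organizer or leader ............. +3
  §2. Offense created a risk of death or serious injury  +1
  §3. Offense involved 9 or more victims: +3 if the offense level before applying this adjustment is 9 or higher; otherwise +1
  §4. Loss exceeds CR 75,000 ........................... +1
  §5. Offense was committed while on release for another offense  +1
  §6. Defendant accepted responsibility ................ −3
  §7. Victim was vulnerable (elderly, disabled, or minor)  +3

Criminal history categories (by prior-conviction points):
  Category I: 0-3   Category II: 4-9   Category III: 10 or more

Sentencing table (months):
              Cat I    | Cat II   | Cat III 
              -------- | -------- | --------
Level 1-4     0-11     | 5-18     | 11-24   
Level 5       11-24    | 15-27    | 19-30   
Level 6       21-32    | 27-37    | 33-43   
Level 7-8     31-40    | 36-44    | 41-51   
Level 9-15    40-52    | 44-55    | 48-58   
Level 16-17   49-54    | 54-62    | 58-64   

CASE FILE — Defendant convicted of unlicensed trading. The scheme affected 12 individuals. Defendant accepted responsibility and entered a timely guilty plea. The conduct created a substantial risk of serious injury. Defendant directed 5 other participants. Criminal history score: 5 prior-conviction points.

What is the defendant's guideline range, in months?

44-55 months

Base offense level for unlicensed trading: 8.
§1 applies: 8 + 3 = 11.
§2 applies: 11 + 1 = 12.
§3 applies (level before this adjustment is 12 ≥ 9, so +3): 12 + 3 = 15.
§6 applies: 15 − 3 = 12.
Final offense level: 12.
Criminal history: 5 prior points → Category II (4-9).
Level 12 falls in the 9-15 band.
Grid: Level 9-15 × Category II = 44-55 months.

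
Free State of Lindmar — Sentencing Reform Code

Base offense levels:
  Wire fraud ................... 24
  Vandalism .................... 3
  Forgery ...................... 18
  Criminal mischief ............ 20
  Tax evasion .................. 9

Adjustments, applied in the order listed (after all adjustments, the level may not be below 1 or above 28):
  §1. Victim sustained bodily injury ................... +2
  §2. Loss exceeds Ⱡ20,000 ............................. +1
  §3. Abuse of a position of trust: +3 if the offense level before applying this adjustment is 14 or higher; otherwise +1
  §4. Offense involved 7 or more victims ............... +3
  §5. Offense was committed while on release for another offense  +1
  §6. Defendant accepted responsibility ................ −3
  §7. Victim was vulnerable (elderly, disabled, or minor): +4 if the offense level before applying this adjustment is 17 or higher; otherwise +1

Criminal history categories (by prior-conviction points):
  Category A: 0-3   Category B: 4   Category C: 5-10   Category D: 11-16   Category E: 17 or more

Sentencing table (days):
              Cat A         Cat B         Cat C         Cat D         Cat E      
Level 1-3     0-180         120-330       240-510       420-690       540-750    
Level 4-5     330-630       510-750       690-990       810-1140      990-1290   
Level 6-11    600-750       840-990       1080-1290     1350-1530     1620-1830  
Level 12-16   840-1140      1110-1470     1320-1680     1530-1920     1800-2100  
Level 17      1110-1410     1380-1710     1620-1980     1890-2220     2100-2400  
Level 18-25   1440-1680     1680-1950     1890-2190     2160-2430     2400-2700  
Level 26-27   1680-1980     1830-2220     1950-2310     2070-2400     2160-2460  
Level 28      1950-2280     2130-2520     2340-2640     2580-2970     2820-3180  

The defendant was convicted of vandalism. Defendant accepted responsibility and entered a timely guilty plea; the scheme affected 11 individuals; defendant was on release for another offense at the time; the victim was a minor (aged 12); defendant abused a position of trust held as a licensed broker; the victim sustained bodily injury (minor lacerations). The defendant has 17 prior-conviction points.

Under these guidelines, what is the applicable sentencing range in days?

Base offense level for vandalism: 3.
§1 applies: 3 + 2 = 5.
§2 does not apply.
§3 applies (level before this adjustment is 5 < 14, so +1): 5 + 1 = 6.
§4 applies: 6 + 3 = 9.
§5 applies: 9 + 1 = 10.
§6 applies: 10 − 3 = 7.
§7 applies (level before this adjustment is 7 < 17, so +1): 7 + 1 = 8.
Final offense level: 8.
Criminal history: 17 prior points → Category E (17+).
Level 8 falls in the 6-11 band.
Grid: Level 6-11 × Category E = 1620-1830 days.

1620-1830 days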